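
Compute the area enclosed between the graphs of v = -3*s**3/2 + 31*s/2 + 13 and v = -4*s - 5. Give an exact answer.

1221/8

Set the curves equal: -3*s**3/2 + 31*s/2 + 13 = -4*s - 5, so -3*s**3/2 + 39*s/2 + 18 = 0, which factors as -3*(s - 4)*(s + 1)*(s + 3)/2 = 0. The curves meet at s = -3, -1, 4.
On [-3, -1], v = -4*s - 5 is on top; that piece has area ∫[-3,-1] (-(-3*s**3/2 + 39*s/2 + 18)) ds = 12.
On [-1, 4], v = -3*s**3/2 + 31*s/2 + 13 is on top; that piece has area ∫[-1,4] (-3*s**3/2 + 39*s/2 + 18) ds = 1125/8.
Total enclosed area = 12 + 1125/8 = 1221/8.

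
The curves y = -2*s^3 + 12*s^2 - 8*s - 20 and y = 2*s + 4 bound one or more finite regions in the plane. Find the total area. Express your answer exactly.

131/2

Set the curves equal: -2*s^3 + 12*s^2 - 8*s - 20 = 2*s + 4, so -2*s^3 + 12*s^2 - 10*s - 24 = 0, which factors as -2*(s - 4)*(s - 3)*(s + 1) = 0. The curves meet at s = -1, 3, 4.
On [-1, 3], y = 2*s + 4 is on top; that piece has area ∫[-1,3] (-(-2*s^3 + 12*s^2 - 10*s - 24)) ds = 64.
On [3, 4], y = -2*s^3 + 12*s^2 - 8*s - 20 is on top; that piece has area ∫[3,4] (-2*s^3 + 12*s^2 - 10*s - 24) ds = 3/2.
Total enclosed area = 64 + 3/2 = 131/2.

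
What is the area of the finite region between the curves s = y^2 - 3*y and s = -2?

Both boundary curves give s as a function of y, so integrate with respect to y. Setting them equal: y^2 - 3*y + 2 = 0, i.e. (y - 2)*(y - 1) = 0, so they meet at y = 1, 2.
For y in [1, 2], s = y^2 - 3*y is on the left; area = ∫[1,2] (-(y^2 - 3*y + 2)) dy = 1/6.

1/6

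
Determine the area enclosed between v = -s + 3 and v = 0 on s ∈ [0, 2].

On [0, 2], (-s + 3) - (0) = -s + 3 is ≥ 0 throughout, so the area is a single integral of |-s + 3|.
∫[0,2] (-s + 3) ds = 4.

4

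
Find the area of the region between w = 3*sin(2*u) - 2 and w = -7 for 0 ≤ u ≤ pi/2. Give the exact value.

On [0, pi/2], (3*sin(2*u) - 2) - (-7) = 3*sin(2*u) + 5 is ≥ 0 throughout, so the area is a single integral of |3*sin(2*u) + 5|.
∫[0,pi/2] (3*sin(2*u) + 5) du = 3 + 5*pi/2.

3 + 5*pi/2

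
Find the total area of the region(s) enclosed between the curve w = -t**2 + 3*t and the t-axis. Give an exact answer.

The curve meets the t-axis where -t**2 + 3*t = 0, i.e. -t*(t - 3) = 0, at t = 0, 3.
On [0, 3] the curve lies above the axis; ∫[0,3] (-t**2 + 3*t) dt = 9/2, giving area 9/2.

9/2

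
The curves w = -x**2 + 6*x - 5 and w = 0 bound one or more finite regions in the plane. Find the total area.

32/3

Set the curves equal: -x**2 + 6*x - 5 = 0, so -x**2 + 6*x - 5 = 0, which factors as -(x - 5)*(x - 1) = 0. The curves meet at x = 1, 5.
On [1, 5], w = -x**2 + 6*x - 5 is on top; that piece has area ∫[1,5] (-x**2 + 6*x - 5) dx = 32/3.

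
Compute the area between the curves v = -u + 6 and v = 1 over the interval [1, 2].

On [1, 2], (-u + 6) - (1) = -u + 5 is ≥ 0 throughout, so the area is a single integral of |-u + 5|.
∫[1,2] (-u + 5) du = 7/2.

7/2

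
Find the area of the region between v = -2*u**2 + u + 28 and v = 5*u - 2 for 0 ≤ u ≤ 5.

274/3

The difference (-2*u**2 + u + 28) - (5*u - 2) = -2*u**2 - 4*u + 30 changes sign at u = 3 inside [0, 5], so split the integral there.
∫[0,3] (-2*u**2 - 4*u + 30) du = 54.
∫[3,5] (-2*u**2 - 4*u + 30) du = -112/3; the area of that piece is 112/3.
Total area = 54 + 112/3 = 274/3.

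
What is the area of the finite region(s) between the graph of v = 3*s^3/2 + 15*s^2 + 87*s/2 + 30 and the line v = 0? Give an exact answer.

71/4

The curve meets the s-axis where 3*s^3/2 + 15*s^2 + 87*s/2 + 30 = 0, i.e. 3*(s + 1)*(s + 4)*(s + 5)/2 = 0, at s = -5, -4, -1.
On [-5, -4] the curve lies above the axis; ∫[-5,-4] (3*s^3/2 + 15*s^2 + 87*s/2 + 30) ds = 7/8, giving area 7/8.
On [-4, -1] the curve lies below the axis; ∫[-4,-1] (3*s^3/2 + 15*s^2 + 87*s/2 + 30) ds = -135/8, giving area 135/8.
Total area = 7/8 + 135/8 = 71/4.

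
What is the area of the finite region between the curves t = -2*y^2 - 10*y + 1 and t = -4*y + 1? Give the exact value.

Both boundary curves give t as a function of y, so integrate with respect to y. Setting them equal: -2*y^2 - 6*y = 0, i.e. -2*y*(y + 3) = 0, so they meet at y = -3, 0.
For y in [-3, 0], t = -2*y^2 - 10*y + 1 is on the right; area = ∫[-3,0] (-2*y^2 - 6*y) dy = 9.

9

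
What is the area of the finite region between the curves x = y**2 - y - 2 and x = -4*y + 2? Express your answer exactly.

Both boundary curves give x as a function of y, so integrate with respect to y. Setting them equal: y**2 + 3*y - 4 = 0, i.e. (y - 1)*(y + 4) = 0, so they meet at y = -4, 1.
For y in [-4, 1], x = y**2 - y - 2 is on the left; area = ∫[-4,1] (-(y**2 + 3*y - 4)) dy = 125/6.

125/6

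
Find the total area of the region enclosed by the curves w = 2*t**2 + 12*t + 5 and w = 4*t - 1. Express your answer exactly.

8/3

Set the curves equal: 2*t**2 + 12*t + 5 = 4*t - 1, so 2*t**2 + 8*t + 6 = 0, which factors as 2*(t + 1)*(t + 3) = 0. The curves meet at t = -3, -1.
On [-3, -1], w = 4*t - 1 is on top; that piece has area ∫[-3,-1] (-(2*t**2 + 8*t + 6)) dt = 8/3.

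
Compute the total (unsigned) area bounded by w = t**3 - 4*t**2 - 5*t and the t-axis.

The curve meets the t-axis where t**3 - 4*t**2 - 5*t = 0, i.e. t*(t - 5)*(t + 1) = 0, at t = -1, 0, 5.
On [-1, 0] the curve lies above the axis; ∫[-1,0] (t**3 - 4*t**2 - 5*t) dt = 11/12, giving area 11/12.
On [0, 5] the curve lies below the axis; ∫[0,5] (t**3 - 4*t**2 - 5*t) dt = -875/12, giving area 875/12.
Total area = 11/12 + 875/12 = 443/6.

443/6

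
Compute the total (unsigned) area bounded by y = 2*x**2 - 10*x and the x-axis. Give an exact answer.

The curve meets the x-axis where 2*x**2 - 10*x = 0, i.e. 2*x*(x - 5) = 0, at x = 0, 5.
On [0, 5] the curve lies below the axis; ∫[0,5] (2*x**2 - 10*x) dx = -125/3, giving area 125/3.

125/3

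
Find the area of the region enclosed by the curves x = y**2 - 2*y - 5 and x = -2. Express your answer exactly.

32/3

Both boundary curves give x as a function of y, so integrate with respect to y. Setting them equal: y**2 - 2*y - 3 = 0, i.e. (y - 3)*(y + 1) = 0, so they meet at y = -1, 3.
For y in [-1, 3], x = y**2 - 2*y - 5 is on the left; area = ∫[-1,3] (-(y**2 - 2*y - 3)) dy = 32/3.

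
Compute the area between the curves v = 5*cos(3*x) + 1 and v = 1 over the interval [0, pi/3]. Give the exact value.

10/3

The difference (5*cos(3*x) + 1) - (1) = 5*cos(3*x) changes sign at x = pi/6 inside [0, pi/3], so split the integral there.
∫[0,pi/6] (5*cos(3*x)) dx = 5/3.
∫[pi/6,pi/3] (5*cos(3*x)) dx = -5/3; the area of that piece is 5/3.
Total area = 5/3 + 5/3 = 10/3.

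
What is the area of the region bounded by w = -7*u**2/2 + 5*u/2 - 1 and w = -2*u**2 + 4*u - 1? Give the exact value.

Set the curves equal: -7*u**2/2 + 5*u/2 - 1 = -2*u**2 + 4*u - 1, so -3*u**2/2 - 3*u/2 = 0, which factors as -3*u*(u + 1)/2 = 0. The curves meet at u = -1, 0.
On [-1, 0], w = -7*u**2/2 + 5*u/2 - 1 is on top; that piece has area ∫[-1,0] (-3*u**2/2 - 3*u/2) du = 1/4.

1/4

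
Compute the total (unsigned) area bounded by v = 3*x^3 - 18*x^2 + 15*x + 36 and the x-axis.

393/4

The curve meets the x-axis where 3*x^3 - 18*x^2 + 15*x + 36 = 0, i.e. 3*(x - 4)*(x - 3)*(x + 1) = 0, at x = -1, 3, 4.
On [-1, 3] the curve lies above the axis; ∫[-1,3] (3*x^3 - 18*x^2 + 15*x + 36) dx = 96, giving area 96.
On [3, 4] the curve lies below the axis; ∫[3,4] (3*x^3 - 18*x^2 + 15*x + 36) dx = -9/4, giving area 9/4.
Total area = 96 + 9/4 = 393/4.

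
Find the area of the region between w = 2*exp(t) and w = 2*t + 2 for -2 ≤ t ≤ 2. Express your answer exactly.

-8 - 2*exp(-2) + 2*exp(2)

On [-2, 2], (2*exp(t)) - (2*t + 2) = -2*t + 2*exp(t) - 2 is ≥ 0 throughout, so the area is a single integral of |-2*t + 2*exp(t) - 2|.
∫[-2,2] (-2*t + 2*exp(t) - 2) dt = -8 - 2*exp(-2) + 2*exp(2).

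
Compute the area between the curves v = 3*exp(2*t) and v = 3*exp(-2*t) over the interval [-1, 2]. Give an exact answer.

The difference (3*exp(2*t)) - (3*exp(-2*t)) = 3*exp(2*t) - 3*exp(-2*t) changes sign at t = 0 inside [-1, 2], so split the integral there.
∫[-1,0] (3*exp(2*t) - 3*exp(-2*t)) dt = -3*exp(2)/2 - 3*exp(-2)/2 + 3; the area of that piece is -3 + 3*exp(-2)/2 + 3*exp(2)/2.
∫[0,2] (3*exp(2*t) - 3*exp(-2*t)) dt = -3 + 3*exp(-4)/2 + 3*exp(4)/2.
Total area = (-3 + 3*exp(-2)/2 + 3*exp(2)/2) + (-3 + 3*exp(-4)/2 + 3*exp(4)/2) = -6 + 3*exp(-4)/2 + 3*exp(-2)/2 + 3*exp(2)/2 + 3*exp(4)/2.

-6 + 3*exp(-4)/2 + 3*exp(-2)/2 + 3*exp(2)/2 + 3*exp(4)/2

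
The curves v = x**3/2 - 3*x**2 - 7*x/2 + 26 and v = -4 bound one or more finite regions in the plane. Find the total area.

Set the curves equal: x**3/2 - 3*x**2 - 7*x/2 + 26 = -4, so x**3/2 - 3*x**2 - 7*x/2 + 30 = 0, which factors as (x - 5)*(x - 4)*(x + 3)/2 = 0. The curves meet at x = -3, 4, 5.
On [-3, 4], v = x**3/2 - 3*x**2 - 7*x/2 + 26 is on top; that piece has area ∫[-3,4] (x**3/2 - 3*x**2 - 7*x/2 + 30) dx = 1029/8.
On [4, 5], v = -4 is on top; that piece has area ∫[4,5] (-(x**3/2 - 3*x**2 - 7*x/2 + 30)) dx = 5/8.
Total enclosed area = 1029/8 + 5/8 = 517/4.

517/4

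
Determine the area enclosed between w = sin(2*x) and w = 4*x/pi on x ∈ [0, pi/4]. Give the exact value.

1/2 - pi/8

On [0, pi/4], (sin(2*x)) - (4*x/pi) = -4*x/pi + sin(2*x) is ≥ 0 throughout, so the area is a single integral of |-4*x/pi + sin(2*x)|.
∫[0,pi/4] (-4*x/pi + sin(2*x)) dx = 1/2 - pi/8.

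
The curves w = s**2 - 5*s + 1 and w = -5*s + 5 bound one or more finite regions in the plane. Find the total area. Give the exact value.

Set the curves equal: s**2 - 5*s + 1 = -5*s + 5, so s**2 - 4 = 0, which factors as (s - 2)*(s + 2) = 0. The curves meet at s = -2, 2.
On [-2, 2], w = -5*s + 5 is on top; that piece has area ∫[-2,2] (-(s**2 - 4)) ds = 32/3.

32/3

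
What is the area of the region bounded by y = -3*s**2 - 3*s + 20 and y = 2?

125/2

Set the curves equal: -3*s**2 - 3*s + 20 = 2, so -3*s**2 - 3*s + 18 = 0, which factors as -3*(s - 2)*(s + 3) = 0. The curves meet at s = -3, 2.
On [-3, 2], y = -3*s**2 - 3*s + 20 is on top; that piece has area ∫[-3,2] (-3*s**2 - 3*s + 18) ds = 125/2.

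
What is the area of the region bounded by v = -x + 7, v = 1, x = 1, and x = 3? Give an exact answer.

On [1, 3], (-x + 7) - (1) = -x + 6 is ≥ 0 throughout, so the area is a single integral of |-x + 6|.
∫[1,3] (-x + 6) dx = 8.

8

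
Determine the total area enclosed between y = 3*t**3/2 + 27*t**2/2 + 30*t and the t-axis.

393/8

The curve meets the t-axis where 3*t**3/2 + 27*t**2/2 + 30*t = 0, i.e. 3*t*(t + 4)*(t + 5)/2 = 0, at t = -5, -4, 0.
On [-5, -4] the curve lies above the axis; ∫[-5,-4] (3*t**3/2 + 27*t**2/2 + 30*t) dt = 9/8, giving area 9/8.
On [-4, 0] the curve lies below the axis; ∫[-4,0] (3*t**3/2 + 27*t**2/2 + 30*t) dt = -48, giving area 48.
Total area = 9/8 + 48 = 393/8.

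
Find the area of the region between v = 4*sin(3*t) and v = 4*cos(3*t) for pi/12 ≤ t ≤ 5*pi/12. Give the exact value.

8*sqrt(2)/3

On [pi/12, 5*pi/12], (4*sin(3*t)) - (4*cos(3*t)) = 4*sin(3*t) - 4*cos(3*t) is ≥ 0 throughout, so the area is a single integral of |4*sin(3*t) - 4*cos(3*t)|.
∫[pi/12,5*pi/12] (4*sin(3*t) - 4*cos(3*t)) dt = 8*sqrt(2)/3.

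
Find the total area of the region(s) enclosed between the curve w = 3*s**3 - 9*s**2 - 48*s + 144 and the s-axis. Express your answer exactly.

The curve meets the s-axis where 3*s**3 - 9*s**2 - 48*s + 144 = 0, i.e. 3*(s - 4)*(s - 3)*(s + 4) = 0, at s = -4, 3, 4.
On [-4, 3] the curve lies above the axis; ∫[-4,3] (3*s**3 - 9*s**2 - 48*s + 144) ds = 3087/4, giving area 3087/4.
On [3, 4] the curve lies below the axis; ∫[3,4] (3*s**3 - 9*s**2 - 48*s + 144) ds = -15/4, giving area 15/4.
Total area = 3087/4 + 15/4 = 1551/2.

1551/2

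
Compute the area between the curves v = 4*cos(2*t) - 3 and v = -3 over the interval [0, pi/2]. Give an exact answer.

The difference (4*cos(2*t) - 3) - (-3) = 4*cos(2*t) changes sign at t = pi/4 inside [0, pi/2], so split the integral there.
∫[0,pi/4] (4*cos(2*t)) dt = 2.
∫[pi/4,pi/2] (4*cos(2*t)) dt = -2; the area of that piece is 2.
Total area = 2 + 2 = 4.

4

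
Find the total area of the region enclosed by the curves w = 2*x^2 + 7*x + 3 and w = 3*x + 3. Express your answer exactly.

8/3

Set the curves equal: 2*x^2 + 7*x + 3 = 3*x + 3, so 2*x^2 + 4*x = 0, which factors as 2*x*(x + 2) = 0. The curves meet at x = -2, 0.
On [-2, 0], w = 3*x + 3 is on top; that piece has area ∫[-2,0] (-(2*x^2 + 4*x)) dx = 8/3.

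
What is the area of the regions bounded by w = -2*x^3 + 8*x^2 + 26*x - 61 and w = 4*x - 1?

863/3

Set the curves equal: -2*x^3 + 8*x^2 + 26*x - 61 = 4*x - 1, so -2*x^3 + 8*x^2 + 22*x - 60 = 0, which factors as -2*(x - 5)*(x - 2)*(x + 3) = 0. The curves meet at x = -3, 2, 5.
On [-3, 2], w = 4*x - 1 is on top; that piece has area ∫[-3,2] (-(-2*x^3 + 8*x^2 + 22*x - 60)) dx = 1375/6.
On [2, 5], w = -2*x^3 + 8*x^2 + 26*x - 61 is on top; that piece has area ∫[2,5] (-2*x^3 + 8*x^2 + 22*x - 60) dx = 117/2.
Total enclosed area = 1375/6 + 117/2 = 863/3.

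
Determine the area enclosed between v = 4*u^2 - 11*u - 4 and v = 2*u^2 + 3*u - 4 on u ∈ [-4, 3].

599/3

The difference (4*u^2 - 11*u - 4) - (2*u^2 + 3*u - 4) = 2*u^2 - 14*u changes sign at u = 0 inside [-4, 3], so split the integral there.
∫[-4,0] (2*u^2 - 14*u) du = 464/3.
∫[0,3] (2*u^2 - 14*u) du = -45; the area of that piece is 45.
Total area = 464/3 + 45 = 599/3.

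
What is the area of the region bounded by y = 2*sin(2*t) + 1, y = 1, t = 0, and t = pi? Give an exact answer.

The difference (2*sin(2*t) + 1) - (1) = 2*sin(2*t) changes sign at t = pi/2 inside [0, pi], so split the integral there.
∫[0,pi/2] (2*sin(2*t)) dt = 2.
∫[pi/2,pi] (2*sin(2*t)) dt = -2; the area of that piece is 2.
Total area = 2 + 2 = 4.

4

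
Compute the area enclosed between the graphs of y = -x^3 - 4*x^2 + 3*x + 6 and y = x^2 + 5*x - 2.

253/12

Set the curves equal: -x^3 - 4*x^2 + 3*x + 6 = x^2 + 5*x - 2, so -x^3 - 5*x^2 - 2*x + 8 = 0, which factors as -(x - 1)*(x + 2)*(x + 4) = 0. The curves meet at x = -4, -2, 1.
On [-4, -2], y = x^2 + 5*x - 2 is on top; that piece has area ∫[-4,-2] (-(-x^3 - 5*x^2 - 2*x + 8)) dx = 16/3.
On [-2, 1], y = -x^3 - 4*x^2 + 3*x + 6 is on top; that piece has area ∫[-2,1] (-x^3 - 5*x^2 - 2*x + 8) dx = 63/4.
Total enclosed area = 16/3 + 63/4 = 253/12.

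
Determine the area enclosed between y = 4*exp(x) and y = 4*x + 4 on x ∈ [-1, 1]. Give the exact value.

On [-1, 1], (4*exp(x)) - (4*x + 4) = -4*x + 4*exp(x) - 4 is ≥ 0 throughout, so the area is a single integral of |-4*x + 4*exp(x) - 4|.
∫[-1,1] (-4*x + 4*exp(x) - 4) dx = -8 - 4*exp(-1) + 4*exp(1).

-8 - 4*exp(-1) + 4*exp(1)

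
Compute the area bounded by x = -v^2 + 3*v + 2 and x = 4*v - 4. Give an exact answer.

125/6

Both boundary curves give x as a function of v, so integrate with respect to v. Setting them equal: -v^2 - v + 6 = 0, i.e. -(v - 2)*(v + 3) = 0, so they meet at v = -3, 2.
For v in [-3, 2], x = -v^2 + 3*v + 2 is on the right; area = ∫[-3,2] (-v^2 - v + 6) dv = 125/6.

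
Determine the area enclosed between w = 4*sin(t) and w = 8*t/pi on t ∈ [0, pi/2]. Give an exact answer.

4 - pi

On [0, pi/2], (4*sin(t)) - (8*t/pi) = -8*t/pi + 4*sin(t) is ≥ 0 throughout, so the area is a single integral of |-8*t/pi + 4*sin(t)|.
∫[0,pi/2] (-8*t/pi + 4*sin(t)) dt = 4 - pi.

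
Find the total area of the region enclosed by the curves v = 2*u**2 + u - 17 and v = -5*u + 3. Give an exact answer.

Set the curves equal: 2*u**2 + u - 17 = -5*u + 3, so 2*u**2 + 6*u - 20 = 0, which factors as 2*(u - 2)*(u + 5) = 0. The curves meet at u = -5, 2.
On [-5, 2], v = -5*u + 3 is on top; that piece has area ∫[-5,2] (-(2*u**2 + 6*u - 20)) du = 343/3.

343/3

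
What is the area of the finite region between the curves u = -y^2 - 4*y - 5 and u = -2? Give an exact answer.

Both boundary curves give u as a function of y, so integrate with respect to y. Setting them equal: -y^2 - 4*y - 3 = 0, i.e. -(y + 1)*(y + 3) = 0, so they meet at y = -3, -1.
For y in [-3, -1], u = -y^2 - 4*y - 5 is on the right; area = ∫[-3,-1] (-y^2 - 4*y - 3) dy = 4/3.

4/3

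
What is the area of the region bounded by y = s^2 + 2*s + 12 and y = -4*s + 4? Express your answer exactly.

4/3

Set the curves equal: s^2 + 2*s + 12 = -4*s + 4, so s^2 + 6*s + 8 = 0, which factors as (s + 2)*(s + 4) = 0. The curves meet at s = -4, -2.
On [-4, -2], y = -4*s + 4 is on top; that piece has area ∫[-4,-2] (-(s^2 + 6*s + 8)) ds = 4/3.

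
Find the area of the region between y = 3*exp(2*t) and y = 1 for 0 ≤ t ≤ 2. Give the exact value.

On [0, 2], (3*exp(2*t)) - (1) = 3*exp(2*t) - 1 is ≥ 0 throughout, so the area is a single integral of |3*exp(2*t) - 1|.
∫[0,2] (3*exp(2*t) - 1) dt = -7/2 + 3*exp(4)/2.

-7/2 + 3*exp(4)/2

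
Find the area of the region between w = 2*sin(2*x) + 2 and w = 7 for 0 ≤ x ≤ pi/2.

On [0, pi/2], (2*sin(2*x) + 2) - (7) = 2*sin(2*x) - 5 is ≤ 0 throughout, so the area is a single integral of |2*sin(2*x) - 5|.
∫[0,pi/2] (2*sin(2*x) - 5) dx = 2 - 5*pi/2; the area of that piece is -2 + 5*pi/2.

-2 + 5*pi/2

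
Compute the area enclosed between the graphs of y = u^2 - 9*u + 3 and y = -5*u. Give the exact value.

4/3

Set the curves equal: u^2 - 9*u + 3 = -5*u, so u^2 - 4*u + 3 = 0, which factors as (u - 3)*(u - 1) = 0. The curves meet at u = 1, 3.
On [1, 3], y = -5*u is on top; that piece has area ∫[1,3] (-(u^2 - 4*u + 3)) du = 4/3.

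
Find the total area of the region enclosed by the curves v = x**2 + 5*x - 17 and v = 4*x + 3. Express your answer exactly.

243/2

Set the curves equal: x**2 + 5*x - 17 = 4*x + 3, so x**2 + x - 20 = 0, which factors as (x - 4)*(x + 5) = 0. The curves meet at x = -5, 4.
On [-5, 4], v = 4*x + 3 is on top; that piece has area ∫[-5,4] (-(x**2 + x - 20)) dx = 243/2.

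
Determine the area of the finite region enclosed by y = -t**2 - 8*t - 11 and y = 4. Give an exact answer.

Set the curves equal: -t**2 - 8*t - 11 = 4, so -t**2 - 8*t - 15 = 0, which factors as -(t + 3)*(t + 5) = 0. The curves meet at t = -5, -3.
On [-5, -3], y = -t**2 - 8*t - 11 is on top; that piece has area ∫[-5,-3] (-t**2 - 8*t - 15) dt = 4/3.

4/3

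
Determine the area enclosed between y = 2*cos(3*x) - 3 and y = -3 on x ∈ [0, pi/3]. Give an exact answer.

4/3

The difference (2*cos(3*x) - 3) - (-3) = 2*cos(3*x) changes sign at x = pi/6 inside [0, pi/3], so split the integral there.
∫[0,pi/6] (2*cos(3*x)) dx = 2/3.
∫[pi/6,pi/3] (2*cos(3*x)) dx = -2/3; the area of that piece is 2/3.
Total area = 2/3 + 2/3 = 4/3.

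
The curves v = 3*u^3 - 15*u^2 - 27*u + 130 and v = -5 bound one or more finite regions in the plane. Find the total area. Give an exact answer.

Set the curves equal: 3*u^3 - 15*u^2 - 27*u + 130 = -5, so 3*u^3 - 15*u^2 - 27*u + 135 = 0, which factors as 3*(u - 5)*(u - 3)*(u + 3) = 0. The curves meet at u = -3, 3, 5.
On [-3, 3], v = 3*u^3 - 15*u^2 - 27*u + 130 is on top; that piece has area ∫[-3,3] (3*u^3 - 15*u^2 - 27*u + 135) du = 540.
On [3, 5], v = -5 is on top; that piece has area ∫[3,5] (-(3*u^3 - 15*u^2 - 27*u + 135)) du = 28.
Total enclosed area = 540 + 28 = 568.

568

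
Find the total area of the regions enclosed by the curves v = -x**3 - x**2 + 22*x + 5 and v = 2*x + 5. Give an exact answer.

2521/12

Set the curves equal: -x**3 - x**2 + 22*x + 5 = 2*x + 5, so -x**3 - x**2 + 20*x = 0, which factors as -x*(x - 4)*(x + 5) = 0. The curves meet at x = -5, 0, 4.
On [-5, 0], v = 2*x + 5 is on top; that piece has area ∫[-5,0] (-(-x**3 - x**2 + 20*x)) dx = 1625/12.
On [0, 4], v = -x**3 - x**2 + 22*x + 5 is on top; that piece has area ∫[0,4] (-x**3 - x**2 + 20*x) dx = 224/3.
Total enclosed area = 1625/12 + 224/3 = 2521/12.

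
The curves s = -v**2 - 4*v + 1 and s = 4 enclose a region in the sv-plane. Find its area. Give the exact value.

Both boundary curves give s as a function of v, so integrate with respect to v. Setting them equal: -v**2 - 4*v - 3 = 0, i.e. -(v + 1)*(v + 3) = 0, so they meet at v = -3, -1.
For v in [-3, -1], s = -v**2 - 4*v + 1 is on the right; area = ∫[-3,-1] (-v**2 - 4*v - 3) dv = 4/3.

4/3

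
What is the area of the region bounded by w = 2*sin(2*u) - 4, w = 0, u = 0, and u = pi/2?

-2 + 2*pi

On [0, pi/2], (2*sin(2*u) - 4) - (0) = 2*sin(2*u) - 4 is ≤ 0 throughout, so the area is a single integral of |2*sin(2*u) - 4|.
∫[0,pi/2] (2*sin(2*u) - 4) du = 2 - 2*pi; the area of that piece is -2 + 2*pi.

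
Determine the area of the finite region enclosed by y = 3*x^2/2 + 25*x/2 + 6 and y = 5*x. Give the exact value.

Set the curves equal: 3*x^2/2 + 25*x/2 + 6 = 5*x, so 3*x^2/2 + 15*x/2 + 6 = 0, which factors as 3*(x + 1)*(x + 4)/2 = 0. The curves meet at x = -4, -1.
On [-4, -1], y = 5*x is on top; that piece has area ∫[-4,-1] (-(3*x^2/2 + 15*x/2 + 6)) dx = 27/4.

27/4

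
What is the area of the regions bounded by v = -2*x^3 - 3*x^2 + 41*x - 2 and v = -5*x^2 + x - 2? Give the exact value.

Set the curves equal: -2*x^3 - 3*x^2 + 41*x - 2 = -5*x^2 + x - 2, so -2*x^3 + 2*x^2 + 40*x = 0, which factors as -2*x*(x - 5)*(x + 4) = 0. The curves meet at x = -4, 0, 5.
On [-4, 0], v = -5*x^2 + x - 2 is on top; that piece has area ∫[-4,0] (-(-2*x^3 + 2*x^2 + 40*x)) dx = 448/3.
On [0, 5], v = -2*x^3 - 3*x^2 + 41*x - 2 is on top; that piece has area ∫[0,5] (-2*x^3 + 2*x^2 + 40*x) dx = 1625/6.
Total enclosed area = 448/3 + 1625/6 = 2521/6.

2521/6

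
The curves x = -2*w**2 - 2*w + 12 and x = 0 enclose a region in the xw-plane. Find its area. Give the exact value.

125/3

Both boundary curves give x as a function of w, so integrate with respect to w. Setting them equal: -2*w**2 - 2*w + 12 = 0, i.e. -2*(w - 2)*(w + 3) = 0, so they meet at w = -3, 2.
For w in [-3, 2], x = -2*w**2 - 2*w + 12 is on the right; area = ∫[-3,2] (-2*w**2 - 2*w + 12) dw = 125/3.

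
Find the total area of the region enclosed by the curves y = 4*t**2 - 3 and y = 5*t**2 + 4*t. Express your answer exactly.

Set the curves equal: 4*t**2 - 3 = 5*t**2 + 4*t, so -t**2 - 4*t - 3 = 0, which factors as -(t + 1)*(t + 3) = 0. The curves meet at t = -3, -1.
On [-3, -1], y = 4*t**2 - 3 is on top; that piece has area ∫[-3,-1] (-t**2 - 4*t - 3) dt = 4/3.

4/3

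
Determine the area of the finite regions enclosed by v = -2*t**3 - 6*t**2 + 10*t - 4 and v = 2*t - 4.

131/2

Set the curves equal: -2*t**3 - 6*t**2 + 10*t - 4 = 2*t - 4, so -2*t**3 - 6*t**2 + 8*t = 0, which factors as -2*t*(t - 1)*(t + 4) = 0. The curves meet at t = -4, 0, 1.
On [-4, 0], v = 2*t - 4 is on top; that piece has area ∫[-4,0] (-(-2*t**3 - 6*t**2 + 8*t)) dt = 64.
On [0, 1], v = -2*t**3 - 6*t**2 + 10*t - 4 is on top; that piece has area ∫[0,1] (-2*t**3 - 6*t**2 + 8*t) dt = 3/2.
Total enclosed area = 64 + 3/2 = 131/2.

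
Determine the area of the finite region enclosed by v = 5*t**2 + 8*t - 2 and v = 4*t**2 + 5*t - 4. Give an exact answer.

1/6

Set the curves equal: 5*t**2 + 8*t - 2 = 4*t**2 + 5*t - 4, so t**2 + 3*t + 2 = 0, which factors as (t + 1)*(t + 2) = 0. The curves meet at t = -2, -1.
On [-2, -1], v = 4*t**2 + 5*t - 4 is on top; that piece has area ∫[-2,-1] (-(t**2 + 3*t + 2)) dt = 1/6.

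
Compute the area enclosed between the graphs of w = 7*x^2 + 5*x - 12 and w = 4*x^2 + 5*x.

32

Set the curves equal: 7*x^2 + 5*x - 12 = 4*x^2 + 5*x, so 3*x^2 - 12 = 0, which factors as 3*(x - 2)*(x + 2) = 0. The curves meet at x = -2, 2.
On [-2, 2], w = 4*x^2 + 5*x is on top; that piece has area ∫[-2,2] (-(3*x^2 - 12)) dx = 32.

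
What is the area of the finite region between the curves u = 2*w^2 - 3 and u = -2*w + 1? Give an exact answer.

9

Both boundary curves give u as a function of w, so integrate with respect to w. Setting them equal: 2*w^2 + 2*w - 4 = 0, i.e. 2*(w - 1)*(w + 2) = 0, so they meet at w = -2, 1.
For w in [-2, 1], u = 2*w^2 - 3 is on the left; area = ∫[-2,1] (-(2*w^2 + 2*w - 4)) dw = 9.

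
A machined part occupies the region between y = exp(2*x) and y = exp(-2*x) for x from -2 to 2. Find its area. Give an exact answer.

The difference (exp(2*x)) - (exp(-2*x)) = exp(2*x) - exp(-2*x) changes sign at x = 0 inside [-2, 2], so split the integral there.
∫[-2,0] (exp(2*x) - exp(-2*x)) dx = -exp(4)/2 - exp(-4)/2 + 1; the area of that piece is -1 + exp(-4)/2 + exp(4)/2.
∫[0,2] (exp(2*x) - exp(-2*x)) dx = -1 + exp(-4)/2 + exp(4)/2.
Total area = (-1 + exp(-4)/2 + exp(4)/2) + (-1 + exp(-4)/2 + exp(4)/2) = -2 + exp(-4) + exp(4).

-2 + exp(-4) + exp(4)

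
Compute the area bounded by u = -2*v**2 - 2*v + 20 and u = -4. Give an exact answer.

343/3

Both boundary curves give u as a function of v, so integrate with respect to v. Setting them equal: -2*v**2 - 2*v + 24 = 0, i.e. -2*(v - 3)*(v + 4) = 0, so they meet at v = -4, 3.
For v in [-4, 3], u = -2*v**2 - 2*v + 20 is on the right; area = ∫[-4,3] (-2*v**2 - 2*v + 24) dv = 343/3.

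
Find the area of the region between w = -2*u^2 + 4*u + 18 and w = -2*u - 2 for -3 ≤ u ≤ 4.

The difference (-2*u^2 + 4*u + 18) - (-2*u - 2) = -2*u^2 + 6*u + 20 changes sign at u = -2 inside [-3, 4], so split the integral there.
∫[-3,-2] (-2*u^2 + 6*u + 20) du = -23/3; the area of that piece is 23/3.
∫[-2,4] (-2*u^2 + 6*u + 20) du = 108.
Total area = 23/3 + 108 = 347/3.

347/3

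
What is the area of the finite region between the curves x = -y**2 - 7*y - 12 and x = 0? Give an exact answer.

Both boundary curves give x as a function of y, so integrate with respect to y. Setting them equal: -y**2 - 7*y - 12 = 0, i.e. -(y + 3)*(y + 4) = 0, so they meet at y = -4, -3.
For y in [-4, -3], x = -y**2 - 7*y - 12 is on the right; area = ∫[-4,-3] (-y**2 - 7*y - 12) dy = 1/6.

1/6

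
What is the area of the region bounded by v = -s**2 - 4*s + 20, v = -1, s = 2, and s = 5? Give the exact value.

82/3

The difference (-s**2 - 4*s + 20) - (-1) = -s**2 - 4*s + 21 changes sign at s = 3 inside [2, 5], so split the integral there.
∫[2,3] (-s**2 - 4*s + 21) ds = 14/3.
∫[3,5] (-s**2 - 4*s + 21) ds = -68/3; the area of that piece is 68/3.
Total area = 14/3 + 68/3 = 82/3.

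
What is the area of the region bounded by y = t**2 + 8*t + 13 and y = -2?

Set the curves equal: t**2 + 8*t + 13 = -2, so t**2 + 8*t + 15 = 0, which factors as (t + 3)*(t + 5) = 0. The curves meet at t = -5, -3.
On [-5, -3], y = -2 is on top; that piece has area ∫[-5,-3] (-(t**2 + 8*t + 15)) dt = 4/3.

4/3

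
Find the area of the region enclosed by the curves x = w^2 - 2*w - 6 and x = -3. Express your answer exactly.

32/3

Both boundary curves give x as a function of w, so integrate with respect to w. Setting them equal: w^2 - 2*w - 3 = 0, i.e. (w - 3)*(w + 1) = 0, so they meet at w = -1, 3.
For w in [-1, 3], x = w^2 - 2*w - 6 is on the left; area = ∫[-1,3] (-(w^2 - 2*w - 3)) dw = 32/3.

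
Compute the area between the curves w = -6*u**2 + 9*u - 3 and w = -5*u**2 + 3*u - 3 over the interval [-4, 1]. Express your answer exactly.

72

The difference (-6*u**2 + 9*u - 3) - (-5*u**2 + 3*u - 3) = -u**2 + 6*u changes sign at u = 0 inside [-4, 1], so split the integral there.
∫[-4,0] (-u**2 + 6*u) du = -208/3; the area of that piece is 208/3.
∫[0,1] (-u**2 + 6*u) du = 8/3.
Total area = 208/3 + 8/3 = 72.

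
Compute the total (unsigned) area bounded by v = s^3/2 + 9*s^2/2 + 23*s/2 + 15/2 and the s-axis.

4

The curve meets the s-axis where s^3/2 + 9*s^2/2 + 23*s/2 + 15/2 = 0, i.e. (s + 1)*(s + 3)*(s + 5)/2 = 0, at s = -5, -3, -1.
On [-5, -3] the curve lies above the axis; ∫[-5,-3] (s^3/2 + 9*s^2/2 + 23*s/2 + 15/2) ds = 2, giving area 2.
On [-3, -1] the curve lies below the axis; ∫[-3,-1] (s^3/2 + 9*s^2/2 + 23*s/2 + 15/2) ds = -2, giving area 2.
Total area = 2 + 2 = 4.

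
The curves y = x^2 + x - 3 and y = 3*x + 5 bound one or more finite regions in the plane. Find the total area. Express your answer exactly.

36

Set the curves equal: x^2 + x - 3 = 3*x + 5, so x^2 - 2*x - 8 = 0, which factors as (x - 4)*(x + 2) = 0. The curves meet at x = -2, 4.
On [-2, 4], y = 3*x + 5 is on top; that piece has area ∫[-2,4] (-(x^2 - 2*x - 8)) dx = 36.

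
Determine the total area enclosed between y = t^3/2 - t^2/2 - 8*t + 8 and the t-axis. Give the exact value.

863/12

The curve meets the t-axis where t^3/2 - t^2/2 - 8*t + 8 = 0, i.e. (t - 4)*(t - 1)*(t + 4)/2 = 0, at t = -4, 1, 4.
On [-4, 1] the curve lies above the axis; ∫[-4,1] (t^3/2 - t^2/2 - 8*t + 8) dt = 1375/24, giving area 1375/24.
On [1, 4] the curve lies below the axis; ∫[1,4] (t^3/2 - t^2/2 - 8*t + 8) dt = -117/8, giving area 117/8.
Total area = 1375/24 + 117/8 = 863/12.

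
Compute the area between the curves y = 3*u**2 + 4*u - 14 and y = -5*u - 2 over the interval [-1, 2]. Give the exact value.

61/2

The difference (3*u**2 + 4*u - 14) - (-5*u - 2) = 3*u**2 + 9*u - 12 changes sign at u = 1 inside [-1, 2], so split the integral there.
∫[-1,1] (3*u**2 + 9*u - 12) du = -22; the area of that piece is 22.
∫[1,2] (3*u**2 + 9*u - 12) du = 17/2.
Total area = 22 + 17/2 = 61/2.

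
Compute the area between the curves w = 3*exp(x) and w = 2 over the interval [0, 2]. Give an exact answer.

-7 + 3*exp(2)

On [0, 2], (3*exp(x)) - (2) = 3*exp(x) - 2 is ≥ 0 throughout, so the area is a single integral of |3*exp(x) - 2|.
∫[0,2] (3*exp(x) - 2) dx = -7 + 3*exp(2).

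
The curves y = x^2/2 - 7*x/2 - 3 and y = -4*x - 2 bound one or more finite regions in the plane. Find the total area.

9/4

Set the curves equal: x^2/2 - 7*x/2 - 3 = -4*x - 2, so x^2/2 + x/2 - 1 = 0, which factors as (x - 1)*(x + 2)/2 = 0. The curves meet at x = -2, 1.
On [-2, 1], y = -4*x - 2 is on top; that piece has area ∫[-2,1] (-(x^2/2 + x/2 - 1)) dx = 9/4.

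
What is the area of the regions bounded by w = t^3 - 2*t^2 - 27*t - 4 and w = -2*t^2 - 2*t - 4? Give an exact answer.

625/2

Set the curves equal: t^3 - 2*t^2 - 27*t - 4 = -2*t^2 - 2*t - 4, so t^3 - 25*t = 0, which factors as t*(t - 5)*(t + 5) = 0. The curves meet at t = -5, 0, 5.
On [-5, 0], w = t^3 - 2*t^2 - 27*t - 4 is on top; that piece has area ∫[-5,0] (t^3 - 25*t) dt = 625/4.
On [0, 5], w = -2*t^2 - 2*t - 4 is on top; that piece has area ∫[0,5] (-(t^3 - 25*t)) dt = 625/4.
Total enclosed area = 625/4 + 625/4 = 625/2.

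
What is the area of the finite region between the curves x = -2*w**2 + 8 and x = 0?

Both boundary curves give x as a function of w, so integrate with respect to w. Setting them equal: -2*w**2 + 8 = 0, i.e. -2*(w - 2)*(w + 2) = 0, so they meet at w = -2, 2.
For w in [-2, 2], x = -2*w**2 + 8 is on the right; area = ∫[-2,2] (-2*w**2 + 8) dw = 64/3.

64/3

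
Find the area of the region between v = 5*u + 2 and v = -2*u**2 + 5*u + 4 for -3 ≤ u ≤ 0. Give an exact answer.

The difference (5*u + 2) - (-2*u**2 + 5*u + 4) = 2*u**2 - 2 changes sign at u = -1 inside [-3, 0], so split the integral there.
∫[-3,-1] (2*u**2 - 2) du = 40/3.
∫[-1,0] (2*u**2 - 2) du = -4/3; the area of that piece is 4/3.
Total area = 40/3 + 4/3 = 44/3.

44/3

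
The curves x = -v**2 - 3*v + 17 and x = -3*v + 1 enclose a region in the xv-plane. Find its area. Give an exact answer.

256/3

Both boundary curves give x as a function of v, so integrate with respect to v. Setting them equal: -v**2 + 16 = 0, i.e. -(v - 4)*(v + 4) = 0, so they meet at v = -4, 4.
For v in [-4, 4], x = -v**2 - 3*v + 17 is on the right; area = ∫[-4,4] (-v**2 + 16) dv = 256/3.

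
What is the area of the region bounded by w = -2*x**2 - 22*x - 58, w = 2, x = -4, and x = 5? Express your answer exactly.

765

On [-4, 5], (-2*x**2 - 22*x - 58) - (2) = -2*x**2 - 22*x - 60 is ≤ 0 throughout, so the area is a single integral of |-2*x**2 - 22*x - 60|.
∫[-4,5] (-2*x**2 - 22*x - 60) dx = -765; the area of that piece is 765.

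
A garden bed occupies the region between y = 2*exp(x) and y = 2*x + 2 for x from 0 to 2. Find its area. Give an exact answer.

On [0, 2], (2*exp(x)) - (2*x + 2) = -2*x + 2*exp(x) - 2 is ≥ 0 throughout, so the area is a single integral of |-2*x + 2*exp(x) - 2|.
∫[0,2] (-2*x + 2*exp(x) - 2) dx = -10 + 2*exp(2).

-10 + 2*exp(2)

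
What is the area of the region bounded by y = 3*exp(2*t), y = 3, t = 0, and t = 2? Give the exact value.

-15/2 + 3*exp(4)/2

On [0, 2], (3*exp(2*t)) - (3) = 3*exp(2*t) - 3 is ≥ 0 throughout, so the area is a single integral of |3*exp(2*t) - 3|.
∫[0,2] (3*exp(2*t) - 3) dt = -15/2 + 3*exp(4)/2.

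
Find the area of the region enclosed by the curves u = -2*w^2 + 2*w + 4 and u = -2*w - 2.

Both boundary curves give u as a function of w, so integrate with respect to w. Setting them equal: -2*w^2 + 4*w + 6 = 0, i.e. -2*(w - 3)*(w + 1) = 0, so they meet at w = -1, 3.
For w in [-1, 3], u = -2*w^2 + 2*w + 4 is on the right; area = ∫[-1,3] (-2*w^2 + 4*w + 6) dw = 64/3.

64/3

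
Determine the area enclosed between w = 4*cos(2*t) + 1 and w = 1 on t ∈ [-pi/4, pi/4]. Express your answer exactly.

On [-pi/4, pi/4], (4*cos(2*t) + 1) - (1) = 4*cos(2*t) is ≥ 0 throughout, so the area is a single integral of |4*cos(2*t)|.
∫[-pi/4,pi/4] (4*cos(2*t)) dt = 4.

4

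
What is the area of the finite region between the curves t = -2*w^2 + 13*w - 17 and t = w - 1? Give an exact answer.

Both boundary curves give t as a function of w, so integrate with respect to w. Setting them equal: -2*w^2 + 12*w - 16 = 0, i.e. -2*(w - 4)*(w - 2) = 0, so they meet at w = 2, 4.
For w in [2, 4], t = -2*w^2 + 13*w - 17 is on the right; area = ∫[2,4] (-2*w^2 + 12*w - 16) dw = 8/3.

8/3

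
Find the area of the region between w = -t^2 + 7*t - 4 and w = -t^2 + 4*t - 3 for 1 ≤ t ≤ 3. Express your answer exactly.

10

On [1, 3], (-t^2 + 7*t - 4) - (-t^2 + 4*t - 3) = 3*t - 1 is ≥ 0 throughout, so the area is a single integral of |3*t - 1|.
∫[1,3] (3*t - 1) dt = 10.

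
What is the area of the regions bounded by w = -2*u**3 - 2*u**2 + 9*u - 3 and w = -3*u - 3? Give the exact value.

253/6

Set the curves equal: -2*u**3 - 2*u**2 + 9*u - 3 = -3*u - 3, so -2*u**3 - 2*u**2 + 12*u = 0, which factors as -2*u*(u - 2)*(u + 3) = 0. The curves meet at u = -3, 0, 2.
On [-3, 0], w = -3*u - 3 is on top; that piece has area ∫[-3,0] (-(-2*u**3 - 2*u**2 + 12*u)) du = 63/2.
On [0, 2], w = -2*u**3 - 2*u**2 + 9*u - 3 is on top; that piece has area ∫[0,2] (-2*u**3 - 2*u**2 + 12*u) du = 32/3.
Total enclosed area = 63/2 + 32/3 = 253/6.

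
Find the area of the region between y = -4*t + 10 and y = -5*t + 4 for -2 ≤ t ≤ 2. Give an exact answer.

On [-2, 2], (-4*t + 10) - (-5*t + 4) = t + 6 is ≥ 0 throughout, so the area is a single integral of |t + 6|.
∫[-2,2] (t + 6) dt = 24.

24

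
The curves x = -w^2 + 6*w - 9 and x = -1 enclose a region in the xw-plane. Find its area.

Both boundary curves give x as a function of w, so integrate with respect to w. Setting them equal: -w^2 + 6*w - 8 = 0, i.e. -(w - 4)*(w - 2) = 0, so they meet at w = 2, 4.
For w in [2, 4], x = -w^2 + 6*w - 9 is on the right; area = ∫[2,4] (-w^2 + 6*w - 8) dw = 4/3.

4/3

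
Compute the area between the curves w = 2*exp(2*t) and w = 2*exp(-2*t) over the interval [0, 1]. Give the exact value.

On [0, 1], (2*exp(2*t)) - (2*exp(-2*t)) = 2*exp(2*t) - 2*exp(-2*t) is ≥ 0 throughout, so the area is a single integral of |2*exp(2*t) - 2*exp(-2*t)|.
∫[0,1] (2*exp(2*t) - 2*exp(-2*t)) dt = -2 + exp(-2) + exp(2).

-2 + exp(-2) + exp(2)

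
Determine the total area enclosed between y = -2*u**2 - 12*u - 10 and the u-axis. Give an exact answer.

The curve meets the u-axis where -2*u**2 - 12*u - 10 = 0, i.e. -2*(u + 1)*(u + 5) = 0, at u = -5, -1.
On [-5, -1] the curve lies above the axis; ∫[-5,-1] (-2*u**2 - 12*u - 10) du = 64/3, giving area 64/3.

64/3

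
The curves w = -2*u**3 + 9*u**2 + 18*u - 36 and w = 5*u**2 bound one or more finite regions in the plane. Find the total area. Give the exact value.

443/3

Set the curves equal: -2*u**3 + 9*u**2 + 18*u - 36 = 5*u**2, so -2*u**3 + 4*u**2 + 18*u - 36 = 0, which factors as -2*(u - 3)*(u - 2)*(u + 3) = 0. The curves meet at u = -3, 2, 3.
On [-3, 2], w = 5*u**2 is on top; that piece has area ∫[-3,2] (-(-2*u**3 + 4*u**2 + 18*u - 36)) du = 875/6.
On [2, 3], w = -2*u**3 + 9*u**2 + 18*u - 36 is on top; that piece has area ∫[2,3] (-2*u**3 + 4*u**2 + 18*u - 36) du = 11/6.
Total enclosed area = 875/6 + 11/6 = 443/3.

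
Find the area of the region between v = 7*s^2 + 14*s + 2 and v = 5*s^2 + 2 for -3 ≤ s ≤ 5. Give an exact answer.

The difference (7*s^2 + 14*s + 2) - (5*s^2 + 2) = 2*s^2 + 14*s changes sign at s = 0 inside [-3, 5], so split the integral there.
∫[-3,0] (2*s^2 + 14*s) ds = -45; the area of that piece is 45.
∫[0,5] (2*s^2 + 14*s) ds = 775/3.
Total area = 45 + 775/3 = 910/3.

910/3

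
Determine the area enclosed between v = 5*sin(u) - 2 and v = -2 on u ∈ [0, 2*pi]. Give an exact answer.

20

The difference (5*sin(u) - 2) - (-2) = 5*sin(u) changes sign at u = pi inside [0, 2*pi], so split the integral there.
∫[0,pi] (5*sin(u)) du = 10.
∫[pi,2*pi] (5*sin(u)) du = -10; the area of that piece is 10.
Total area = 10 + 10 = 20.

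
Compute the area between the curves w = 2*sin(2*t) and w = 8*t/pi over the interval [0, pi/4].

1 - pi/4

On [0, pi/4], (2*sin(2*t)) - (8*t/pi) = -8*t/pi + 2*sin(2*t) is ≥ 0 throughout, so the area is a single integral of |-8*t/pi + 2*sin(2*t)|.
∫[0,pi/4] (-8*t/pi + 2*sin(2*t)) dt = 1 - pi/4.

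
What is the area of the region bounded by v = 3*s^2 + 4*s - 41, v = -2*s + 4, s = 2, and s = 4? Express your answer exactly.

24

The difference (3*s^2 + 4*s - 41) - (-2*s + 4) = 3*s^2 + 6*s - 45 changes sign at s = 3 inside [2, 4], so split the integral there.
∫[2,3] (3*s^2 + 6*s - 45) ds = -11; the area of that piece is 11.
∫[3,4] (3*s^2 + 6*s - 45) ds = 13.
Total area = 11 + 13 = 24.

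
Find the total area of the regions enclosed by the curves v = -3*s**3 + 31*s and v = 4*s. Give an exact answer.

243/2

Set the curves equal: -3*s**3 + 31*s = 4*s, so -3*s**3 + 27*s = 0, which factors as -3*s*(s - 3)*(s + 3) = 0. The curves meet at s = -3, 0, 3.
On [-3, 0], v = 4*s is on top; that piece has area ∫[-3,0] (-(-3*s**3 + 27*s)) ds = 243/4.
On [0, 3], v = -3*s**3 + 31*s is on top; that piece has area ∫[0,3] (-3*s**3 + 27*s) ds = 243/4.
Total enclosed area = 243/4 + 243/4 = 243/2.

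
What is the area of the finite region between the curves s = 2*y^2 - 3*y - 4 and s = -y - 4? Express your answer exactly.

1/3

Both boundary curves give s as a function of y, so integrate with respect to y. Setting them equal: 2*y^2 - 2*y = 0, i.e. 2*y*(y - 1) = 0, so they meet at y = 0, 1.
For y in [0, 1], s = 2*y^2 - 3*y - 4 is on the left; area = ∫[0,1] (-(2*y^2 - 2*y)) dy = 1/3.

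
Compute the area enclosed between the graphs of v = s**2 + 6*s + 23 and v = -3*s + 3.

Set the curves equal: s**2 + 6*s + 23 = -3*s + 3, so s**2 + 9*s + 20 = 0, which factors as (s + 4)*(s + 5) = 0. The curves meet at s = -5, -4.
On [-5, -4], v = -3*s + 3 is on top; that piece has area ∫[-5,-4] (-(s**2 + 9*s + 20)) ds = 1/6.

1/6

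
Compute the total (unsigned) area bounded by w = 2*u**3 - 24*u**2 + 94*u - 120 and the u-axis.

The curve meets the u-axis where 2*u**3 - 24*u**2 + 94*u - 120 = 0, i.e. 2*(u - 5)*(u - 4)*(u - 3) = 0, at u = 3, 4, 5.
On [3, 4] the curve lies above the axis; ∫[3,4] (2*u**3 - 24*u**2 + 94*u - 120) du = 1/2, giving area 1/2.
On [4, 5] the curve lies below the axis; ∫[4,5] (2*u**3 - 24*u**2 + 94*u - 120) du = -1/2, giving area 1/2.
Total area = 1/2 + 1/2 = 1.

1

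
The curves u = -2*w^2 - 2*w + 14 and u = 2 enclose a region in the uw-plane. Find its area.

125/3

Both boundary curves give u as a function of w, so integrate with respect to w. Setting them equal: -2*w^2 - 2*w + 12 = 0, i.e. -2*(w - 2)*(w + 3) = 0, so they meet at w = -3, 2.
For w in [-3, 2], u = -2*w^2 - 2*w + 14 is on the right; area = ∫[-3,2] (-2*w^2 - 2*w + 12) dw = 125/3.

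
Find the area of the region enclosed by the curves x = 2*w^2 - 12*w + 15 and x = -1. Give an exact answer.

Both boundary curves give x as a function of w, so integrate with respect to w. Setting them equal: 2*w^2 - 12*w + 16 = 0, i.e. 2*(w - 4)*(w - 2) = 0, so they meet at w = 2, 4.
For w in [2, 4], x = 2*w^2 - 12*w + 15 is on the left; area = ∫[2,4] (-(2*w^2 - 12*w + 16)) dw = 8/3.

8/3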